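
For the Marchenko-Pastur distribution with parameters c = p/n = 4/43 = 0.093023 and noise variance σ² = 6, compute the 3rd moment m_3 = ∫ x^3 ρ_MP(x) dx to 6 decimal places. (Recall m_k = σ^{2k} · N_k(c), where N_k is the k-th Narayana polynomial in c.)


E[X³] = σ⁶ (1 + 3c + c²) (third MP moment). With σ² = 6 (so σ⁶ = 216) and c = 4/43 = 0.093023: E[X³] = 216 · (1 + 3·0.093023 + (0.093023)²) = 216 · 1.287723.

So E[X^3] = 278.148188.


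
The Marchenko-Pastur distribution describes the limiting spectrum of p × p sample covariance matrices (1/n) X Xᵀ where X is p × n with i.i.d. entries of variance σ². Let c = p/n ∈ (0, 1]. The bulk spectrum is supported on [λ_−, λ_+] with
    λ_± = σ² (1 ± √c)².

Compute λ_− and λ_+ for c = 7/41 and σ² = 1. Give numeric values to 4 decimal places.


c = 7/41 = 0.170732; √c = 0.413197.
λ_− = σ² (1 − √c)² = 1 · (1 − 0.413197)² = 1 · (0.586803)² = 0.344338.
λ_+ = σ² (1 + √c)² = 1 · (1 + 0.413197)² = 1 · (1.413197)² = 1.997126.

Rounded to 4 decimal places: λ_− ≈ 0.3443, λ_+ ≈ 1.9971.


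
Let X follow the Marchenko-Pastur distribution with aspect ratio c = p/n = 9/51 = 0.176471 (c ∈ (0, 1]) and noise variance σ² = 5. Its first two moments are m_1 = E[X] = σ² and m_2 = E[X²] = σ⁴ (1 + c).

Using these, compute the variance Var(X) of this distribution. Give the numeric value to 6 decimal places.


m_1 = E[X] = σ² = 5, so m_1² = 25.
m_2 = E[X²] = σ⁴ (1 + c) = 25 · (1 + 0.176471) = 25 · 1.176471 = 29.411765.
(Note m_2 − m_1² simplifies to c · σ⁴ = 0.176471 · 25.)

Var(X) = m_2 − m_1² = 29.411765 − 25 = 4.411765.


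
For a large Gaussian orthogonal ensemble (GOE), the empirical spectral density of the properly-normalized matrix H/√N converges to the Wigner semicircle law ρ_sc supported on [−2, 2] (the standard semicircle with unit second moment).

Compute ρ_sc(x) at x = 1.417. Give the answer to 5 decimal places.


ρ_sc(x) = (1/(2π)) √(4 − x²). With x = 1.417:
  4 − x² = 4 − (1.417)² = 4 − 2.007889 = 1.992111.
  √(4 − x²) = 1.411422.
  1/(2π) = 0.159155.
  ρ_sc(1.417) = 0.159155 · 1.411422 = 0.224635.

Rounded to 5 decimal places: ρ_sc(1.417) ≈ 0.22463.


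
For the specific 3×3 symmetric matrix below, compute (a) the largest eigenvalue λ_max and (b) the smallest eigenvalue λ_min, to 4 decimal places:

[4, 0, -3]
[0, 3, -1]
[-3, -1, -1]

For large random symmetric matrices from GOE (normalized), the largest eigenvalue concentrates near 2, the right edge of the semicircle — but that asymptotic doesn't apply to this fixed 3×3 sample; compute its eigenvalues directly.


Since M is real symmetric, all three eigenvalues are real; they are the roots of det(λI − M) = λ³ − (tr M) λ² + s λ − det M, where s is the sum of the principal 2×2 minors.
tr M = 4 + 3 + (-1) = 6.
s = (4·3 − 0²) + (4·(-1) − (-3)²) + (3·(-1) − (-1)²) = 12 + (-13) + (-4) = -5.
det M (expand along row 1) = 4·(-4) − 0·(-3) + (-3)·9 = -43.
Characteristic polynomial: λ³ − 6λ² − 5λ + 43 = 0.
Substitute λ = y + (tr M)/3 = y + 2.000000 to remove the quadratic term: y³ + p·y + q = 0 with p = s − (tr M)²/3 = -17.000000 and q = −2(tr M)³/27 + (tr M)·s/3 − det M = 17.000000.
Three real roots ⇒ use the trigonometric (Viète) form: r = 2√(−p/3) = 4.760952, φ = arccos(3q/(p·r)) = arccos(-0.630126) = 2.252512 rad.
y_k = r·cos(φ/3 − 2πk/3) for k = 0, 1, 2 gives y = 3.480817, 1.072585, -4.553402.
λ_k = y_k + 2.000000 gives λ = 5.4808, 3.0726, -2.5534 (check: the sum is 6.0000 = tr M).

Hence λ_max = 5.4808 and λ_min = -2.5534.


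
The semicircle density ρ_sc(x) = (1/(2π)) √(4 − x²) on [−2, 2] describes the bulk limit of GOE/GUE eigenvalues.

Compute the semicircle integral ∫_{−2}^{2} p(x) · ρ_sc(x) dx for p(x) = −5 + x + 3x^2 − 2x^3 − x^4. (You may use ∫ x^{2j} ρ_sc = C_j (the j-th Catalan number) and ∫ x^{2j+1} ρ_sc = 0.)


Write p(x) = Σ a_i x^i, split into monomials and integrate each against ρ_sc separately.
Using ∫ x^{2j} ρ_sc = C_j = (1/(j+1)) C(2j, j) (Catalan numbers) and ∫ x^{2j+1} ρ_sc = 0 (odd monomials vanish by symmetry):
  i = 0 (even): a_0 · C_{0} = -5 · 1 = -5
  i = 1 (odd): ∫ x^1 ρ_sc = 0 (vanishes)
  i = 2 (even): a_2 · C_{1} = 3 · 1 = 3
  i = 3 (odd): ∫ x^3 ρ_sc = 0 (vanishes)
  i = 4 (even): a_4 · C_{2} = -1 · 2 = -2

Summing the contributions: ∫_{−2}^{2} p(x) ρ_sc(x) dx = (-5) + 3 + (-2) = -4.


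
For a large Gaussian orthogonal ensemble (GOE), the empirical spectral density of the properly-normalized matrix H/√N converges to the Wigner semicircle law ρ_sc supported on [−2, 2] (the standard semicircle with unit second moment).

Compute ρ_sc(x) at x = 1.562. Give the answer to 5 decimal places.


ρ_sc(x) = (1/(2π)) √(4 − x²). With x = 1.562:
  4 − x² = 4 − (1.562)² = 4 − 2.439844 = 1.560156.
  √(4 − x²) = 1.249062.
  1/(2π) = 0.159155.
  ρ_sc(1.562) = 0.159155 · 1.249062 = 0.198794.

Rounded to 5 decimal places: ρ_sc(1.562) ≈ 0.19879.


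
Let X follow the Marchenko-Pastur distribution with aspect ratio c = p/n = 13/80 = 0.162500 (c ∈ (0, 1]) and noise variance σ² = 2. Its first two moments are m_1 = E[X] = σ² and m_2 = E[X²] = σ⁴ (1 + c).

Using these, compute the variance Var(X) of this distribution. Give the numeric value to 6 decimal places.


m_1 = E[X] = σ² = 2, so m_1² = 4.
m_2 = E[X²] = σ⁴ (1 + c) = 4 · (1 + 0.162500) = 4 · 1.162500 = 4.650000.
(Note m_2 − m_1² simplifies to c · σ⁴ = 0.162500 · 4.)

Var(X) = m_2 − m_1² = 4.650000 − 4 = 0.650000.


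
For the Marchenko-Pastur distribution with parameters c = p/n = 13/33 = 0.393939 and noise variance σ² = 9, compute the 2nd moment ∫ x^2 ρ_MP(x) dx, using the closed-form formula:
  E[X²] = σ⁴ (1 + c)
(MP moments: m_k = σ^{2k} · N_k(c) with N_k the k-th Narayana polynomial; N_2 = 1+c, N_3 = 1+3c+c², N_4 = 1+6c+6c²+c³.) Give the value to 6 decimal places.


E[X²] = σ⁴ (1 + c) (second MP moment). With σ² = 9 (so σ⁴ = 81) and c = 13/33 = 0.393939: E[X²] = 81 · (1 + 0.393939) = 81 · 1.393939.

So E[X^2] = 112.909091.


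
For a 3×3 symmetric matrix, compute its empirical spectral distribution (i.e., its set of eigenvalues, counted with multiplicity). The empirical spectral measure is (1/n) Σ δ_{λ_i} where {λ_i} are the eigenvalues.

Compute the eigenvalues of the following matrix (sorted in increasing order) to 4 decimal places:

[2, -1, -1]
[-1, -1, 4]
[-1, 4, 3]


Since M is real symmetric, all three eigenvalues are real; they are the roots of det(λI − M) = λ³ − (tr M) λ² + s λ − det M, where s is the sum of the principal 2×2 minors.
tr M = 2 + (-1) + 3 = 4.
s = (2·(-1) − (-1)²) + (2·3 − (-1)²) + ((-1)·3 − 4²) = -3 + 5 + (-19) = -17.
det M (expand along row 1) = 2·(-19) − (-1)·1 + (-1)·(-5) = -32.
Characteristic polynomial: λ³ − 4λ² − 17λ + 32 = 0.
Substitute λ = y + (tr M)/3 = y + 1.333333 to remove the quadratic term: y³ + p·y + q = 0 with p = s − (tr M)²/3 = -22.333333 and q = −2(tr M)³/27 + (tr M)·s/3 − det M = 4.592593.
Three real roots ⇒ use the trigonometric (Viète) form: r = 2√(−p/3) = 5.456902, φ = arccos(3q/(p·r)) = arccos(-0.113052) = 1.684091 rad.
y_k = r·cos(φ/3 − 2πk/3) for k = 0, 1, 2 gives y = 4.619431, 0.206030, -4.825461.
λ_k = y_k + 1.333333 gives λ = 5.9528, 1.5394, -3.4921 (check: the sum is 4.0000 = tr M).

Eigenvalues sorted in increasing order: [-3.4921, 1.5394, 5.9528].


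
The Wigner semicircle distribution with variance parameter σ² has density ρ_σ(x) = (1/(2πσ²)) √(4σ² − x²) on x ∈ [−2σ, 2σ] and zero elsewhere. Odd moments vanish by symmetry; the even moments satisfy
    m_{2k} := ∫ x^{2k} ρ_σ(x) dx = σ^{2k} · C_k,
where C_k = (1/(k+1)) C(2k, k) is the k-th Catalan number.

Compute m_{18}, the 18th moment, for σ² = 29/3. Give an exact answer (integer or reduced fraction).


By the scaled semicircle moment identity, m_{2k} = σ^{2k} · C_k with k = 9.
C_9 = (1/(k+1)) · C(2k, k) = (1/10) · C(18, 9) = (1/10) · 48620 = 4862.
σ^{2k} = (σ²)^k = (29/3)^9 = 14507145975869/19683.

Therefore m_{18} = σ^{18} · C_9 = (14507145975869/19683) · 4862 = 70533743734675078/19683.


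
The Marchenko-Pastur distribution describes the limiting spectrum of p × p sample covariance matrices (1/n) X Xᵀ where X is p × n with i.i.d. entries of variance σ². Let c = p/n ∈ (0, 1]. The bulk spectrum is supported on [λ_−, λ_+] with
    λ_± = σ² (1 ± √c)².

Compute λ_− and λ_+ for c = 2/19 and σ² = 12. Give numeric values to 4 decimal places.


c = 2/19 = 0.105263; √c = 0.324443.
λ_− = σ² (1 − √c)² = 12 · (1 − 0.324443)² = 12 · (0.675557)² = 5.476530.
λ_+ = σ² (1 + √c)² = 12 · (1 + 0.324443)² = 12 · (1.324443)² = 21.049786.

Rounded to 4 decimal places: λ_− ≈ 5.4765, λ_+ ≈ 21.0498.


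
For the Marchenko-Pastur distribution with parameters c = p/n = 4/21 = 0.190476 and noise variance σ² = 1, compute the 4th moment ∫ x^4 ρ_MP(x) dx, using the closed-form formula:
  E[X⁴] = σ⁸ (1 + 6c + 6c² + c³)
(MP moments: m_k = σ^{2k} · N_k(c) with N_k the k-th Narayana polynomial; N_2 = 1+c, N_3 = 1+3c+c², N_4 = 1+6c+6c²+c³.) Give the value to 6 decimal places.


E[X⁴] = σ⁸ (1 + 6c + 6c² + c³) (fourth MP moment). With σ² = 1 (so σ⁸ = 1) and c = 4/21 = 0.190476: E[X⁴] = 1 · (1 + 6·0.190476 + 6·(0.190476)² + (0.190476)³) = 1 · 2.367455.

So E[X^4] = 2.367455.


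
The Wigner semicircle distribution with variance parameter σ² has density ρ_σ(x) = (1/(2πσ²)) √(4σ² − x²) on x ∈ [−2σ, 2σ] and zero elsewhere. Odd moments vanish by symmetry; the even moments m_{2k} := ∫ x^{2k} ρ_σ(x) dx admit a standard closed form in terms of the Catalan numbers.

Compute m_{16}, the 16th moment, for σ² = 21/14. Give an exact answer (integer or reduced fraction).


By the scaled semicircle moment identity, m_{2k} = σ^{2k} · C_k with k = 8.
C_8 = (1/(k+1)) · C(2k, k) = (1/9) · C(16, 8) = (1/9) · 12870 = 1430.
σ^{2k} = (σ²)^k = (21/14)^8 = 6561/256.

Therefore m_{16} = σ^{16} · C_8 = (6561/256) · 1430 = 4691115/128.


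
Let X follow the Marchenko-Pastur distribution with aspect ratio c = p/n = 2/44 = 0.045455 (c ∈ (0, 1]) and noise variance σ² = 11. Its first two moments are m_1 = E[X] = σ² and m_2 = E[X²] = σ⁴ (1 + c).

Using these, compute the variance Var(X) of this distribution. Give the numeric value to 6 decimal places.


m_1 = E[X] = σ² = 11, so m_1² = 121.
m_2 = E[X²] = σ⁴ (1 + c) = 121 · (1 + 0.045455) = 121 · 1.045455 = 126.500000.
(Note m_2 − m_1² simplifies to c · σ⁴ = 0.045455 · 121.)

Var(X) = m_2 − m_1² = 126.500000 − 121 = 5.500000.


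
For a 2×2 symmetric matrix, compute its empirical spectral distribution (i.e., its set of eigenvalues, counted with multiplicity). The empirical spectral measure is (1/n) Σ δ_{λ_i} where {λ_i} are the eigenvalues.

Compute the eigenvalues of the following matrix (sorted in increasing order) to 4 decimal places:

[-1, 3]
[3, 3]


Since M is real symmetric, both eigenvalues are real; they are the roots of det(λI − M) = λ² − (tr M) λ + det M.
tr M = -1 + 3 = 2.
det M = (-1)·3 − 3² = -3 − 9 = -12.
Characteristic polynomial: λ² − 2λ − 12 = 0.
Discriminant Δ = (tr M)² − 4·det M = 4 − (-48) = 52; √Δ = 7.211103.
λ = (tr M ± √Δ)/2 = (2 ± 7.211103)/2, giving (tr M − √Δ)/2 = -2.6056 and (tr M + √Δ)/2 = 4.6056.

Eigenvalues sorted in increasing order: [-2.6056, 4.6056].


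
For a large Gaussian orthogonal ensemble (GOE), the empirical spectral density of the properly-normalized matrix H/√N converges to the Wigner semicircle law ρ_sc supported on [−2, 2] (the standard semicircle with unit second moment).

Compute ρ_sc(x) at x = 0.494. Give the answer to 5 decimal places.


ρ_sc(x) = (1/(2π)) √(4 − x²). With x = 0.494:
  4 − x² = 4 − (0.494)² = 4 − 0.244036 = 3.755964.
  √(4 − x²) = 1.938031.
  1/(2π) = 0.159155.
  ρ_sc(0.494) = 0.159155 · 1.938031 = 0.308447.

Rounded to 5 decimal places: ρ_sc(0.494) ≈ 0.30845.


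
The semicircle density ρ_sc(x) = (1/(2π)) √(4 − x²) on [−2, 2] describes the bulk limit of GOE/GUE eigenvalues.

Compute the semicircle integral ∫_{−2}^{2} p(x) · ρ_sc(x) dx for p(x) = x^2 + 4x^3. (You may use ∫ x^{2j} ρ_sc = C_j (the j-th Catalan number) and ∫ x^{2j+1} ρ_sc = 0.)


Write p(x) = Σ a_i x^i, split into monomials and integrate each against ρ_sc separately.
Using ∫ x^{2j} ρ_sc = C_j = (1/(j+1)) C(2j, j) (Catalan numbers) and ∫ x^{2j+1} ρ_sc = 0 (odd monomials vanish by symmetry):
  i = 2 (even): a_2 · C_{1} = 1 · 1 = 1
  i = 3 (odd): ∫ x^3 ρ_sc = 0 (vanishes)

Summing the contributions: ∫_{−2}^{2} p(x) ρ_sc(x) dx = 1.


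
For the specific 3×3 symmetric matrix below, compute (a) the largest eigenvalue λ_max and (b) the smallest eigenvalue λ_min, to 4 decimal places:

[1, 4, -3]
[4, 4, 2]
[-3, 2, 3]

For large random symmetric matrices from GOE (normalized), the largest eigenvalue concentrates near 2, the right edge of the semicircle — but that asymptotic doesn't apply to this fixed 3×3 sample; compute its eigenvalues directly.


Since M is real symmetric, all three eigenvalues are real; they are the roots of det(λI − M) = λ³ − (tr M) λ² + s λ − det M, where s is the sum of the principal 2×2 minors.
tr M = 1 + 4 + 3 = 8.
s = (1·4 − 4²) + (1·3 − (-3)²) + (4·3 − 2²) = -12 + (-6) + 8 = -10.
det M (expand along row 1) = 1·8 − 4·18 + (-3)·20 = -124.
Characteristic polynomial: λ³ − 8λ² − 10λ + 124 = 0.
Substitute λ = y + (tr M)/3 = y + 2.666667 to remove the quadratic term: y³ + p·y + q = 0 with p = s − (tr M)²/3 = -31.333333 and q = −2(tr M)³/27 + (tr M)·s/3 − det M = 59.407407.
Three real roots ⇒ use the trigonometric (Viète) form: r = 2√(−p/3) = 6.463573, φ = arccos(3q/(p·r)) = arccos(-0.880000) = 2.646658 rad.
y_k = r·cos(φ/3 − 2πk/3) for k = 0, 1, 2 gives y = 4.107206, 2.268604, -6.375810.
λ_k = y_k + 2.666667 gives λ = 6.7739, 4.9353, -3.7091 (check: the sum is 8.0000 = tr M).

Hence λ_max = 6.7739 and λ_min = -3.7091.


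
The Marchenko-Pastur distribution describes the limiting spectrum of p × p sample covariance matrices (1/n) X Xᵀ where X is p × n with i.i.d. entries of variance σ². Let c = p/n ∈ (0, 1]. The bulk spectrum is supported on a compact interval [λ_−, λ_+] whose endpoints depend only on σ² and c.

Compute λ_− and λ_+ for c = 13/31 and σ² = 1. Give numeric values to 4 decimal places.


c = 13/31 = 0.419355; √c = 0.647576.
λ_− = σ² (1 − √c)² = 1 · (1 − 0.647576)² = 1 · (0.352424)² = 0.124203.
λ_+ = σ² (1 + √c)² = 1 · (1 + 0.647576)² = 1 · (1.647576)² = 2.714507.

Rounded to 4 decimal places: λ_− ≈ 0.1242, λ_+ ≈ 2.7145.


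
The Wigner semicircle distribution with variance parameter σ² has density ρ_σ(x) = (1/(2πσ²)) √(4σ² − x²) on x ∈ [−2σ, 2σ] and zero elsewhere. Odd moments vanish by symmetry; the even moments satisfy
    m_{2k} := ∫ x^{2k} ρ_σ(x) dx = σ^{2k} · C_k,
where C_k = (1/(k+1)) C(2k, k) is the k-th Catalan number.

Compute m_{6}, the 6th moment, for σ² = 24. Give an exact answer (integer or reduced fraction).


By the scaled semicircle moment identity, m_{2k} = σ^{2k} · C_k with k = 3.
C_3 = (1/(k+1)) · C(2k, k) = (1/4) · C(6, 3) = (1/4) · 20 = 5.
σ^{2k} = (σ²)^k = (24)^3 = 13824.

Therefore m_{6} = σ^{6} · C_3 = 13824 · 5 = 69120.


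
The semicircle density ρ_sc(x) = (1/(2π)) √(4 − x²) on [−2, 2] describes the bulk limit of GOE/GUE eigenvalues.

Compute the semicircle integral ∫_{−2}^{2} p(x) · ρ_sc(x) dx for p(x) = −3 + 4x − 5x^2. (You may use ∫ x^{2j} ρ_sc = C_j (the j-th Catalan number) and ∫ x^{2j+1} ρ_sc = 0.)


Write p(x) = Σ a_i x^i, split into monomials and integrate each against ρ_sc separately.
Using ∫ x^{2j} ρ_sc = C_j = (1/(j+1)) C(2j, j) (Catalan numbers) and ∫ x^{2j+1} ρ_sc = 0 (odd monomials vanish by symmetry):
  i = 0 (even): a_0 · C_{0} = -3 · 1 = -3
  i = 1 (odd): ∫ x^1 ρ_sc = 0 (vanishes)
  i = 2 (even): a_2 · C_{1} = -5 · 1 = -5

Summing the contributions: ∫_{−2}^{2} p(x) ρ_sc(x) dx = (-3) + (-5) = -8.


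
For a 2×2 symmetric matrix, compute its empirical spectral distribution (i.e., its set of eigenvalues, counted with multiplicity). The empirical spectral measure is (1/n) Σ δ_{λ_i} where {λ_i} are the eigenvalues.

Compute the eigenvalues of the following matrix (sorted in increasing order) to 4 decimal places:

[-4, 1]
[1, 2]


Since M is real symmetric, both eigenvalues are real; they are the roots of det(λI − M) = λ² − (tr M) λ + det M.
tr M = -4 + 2 = -2.
det M = (-4)·2 − 1² = -8 − 1 = -9.
Characteristic polynomial: λ² + 2λ − 9 = 0.
Discriminant Δ = (tr M)² − 4·det M = 4 − (-36) = 40; √Δ = 6.324555.
λ = (tr M ± √Δ)/2 = (-2 ± 6.324555)/2, giving (tr M − √Δ)/2 = -4.1623 and (tr M + √Δ)/2 = 2.1623.

Eigenvalues sorted in increasing order: [-4.1623, 2.1623].


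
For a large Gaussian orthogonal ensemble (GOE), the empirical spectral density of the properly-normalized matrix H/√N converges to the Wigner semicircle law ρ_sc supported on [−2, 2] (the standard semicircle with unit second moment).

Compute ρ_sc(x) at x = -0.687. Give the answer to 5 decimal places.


ρ_sc(x) = (1/(2π)) √(4 − x²). With x = -0.687:
  4 − x² = 4 − (-0.687)² = 4 − 0.471969 = 3.528031.
  √(4 − x²) = 1.878305.
  1/(2π) = 0.159155.
  ρ_sc(-0.687) = 0.159155 · 1.878305 = 0.298942.

Rounded to 5 decimal places: ρ_sc(-0.687) ≈ 0.29894.


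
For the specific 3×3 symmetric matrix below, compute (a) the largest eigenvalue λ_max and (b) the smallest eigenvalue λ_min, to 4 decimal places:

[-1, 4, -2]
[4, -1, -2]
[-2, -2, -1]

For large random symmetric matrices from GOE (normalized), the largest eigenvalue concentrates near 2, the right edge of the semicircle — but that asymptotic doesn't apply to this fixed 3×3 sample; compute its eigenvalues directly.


Since M is real symmetric, all three eigenvalues are real; they are the roots of det(λI − M) = λ³ − (tr M) λ² + s λ − det M, where s is the sum of the principal 2×2 minors.
tr M = -1 + (-1) + (-1) = -3.
s = ((-1)·(-1) − 4²) + ((-1)·(-1) − (-2)²) + ((-1)·(-1) − (-2)²) = -15 + (-3) + (-3) = -21.
det M (expand along row 1) = (-1)·(-3) − 4·(-8) + (-2)·(-10) = 55.
Characteristic polynomial: λ³ + 3λ² − 21λ − 55 = 0.
Substitute λ = y + (tr M)/3 = y − 1.000000 to remove the quadratic term: y³ + p·y + q = 0 with p = s − (tr M)²/3 = -24.000000 and q = −2(tr M)³/27 + (tr M)·s/3 − det M = -32.000000.
Three real roots ⇒ use the trigonometric (Viète) form: r = 2√(−p/3) = 5.656854, φ = arccos(3q/(p·r)) = arccos(0.707107) = 0.785398 rad.
y_k = r·cos(φ/3 − 2πk/3) for k = 0, 1, 2 gives y = 5.464102, -1.464102, -4.000000.
λ_k = y_k − 1.000000 gives λ = 4.4641, -2.4641, -5.0000 (check: the sum is -3.0000 = tr M).

Hence λ_max = 4.4641 and λ_min = -5.0000.


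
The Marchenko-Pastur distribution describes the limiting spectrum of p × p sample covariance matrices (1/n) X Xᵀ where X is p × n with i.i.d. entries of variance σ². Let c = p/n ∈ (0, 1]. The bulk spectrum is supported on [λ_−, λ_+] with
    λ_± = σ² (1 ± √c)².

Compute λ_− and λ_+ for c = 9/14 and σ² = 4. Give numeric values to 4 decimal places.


c = 9/14 = 0.642857; √c = 0.801784.
λ_− = σ² (1 − √c)² = 4 · (1 − 0.801784)² = 4 · (0.198216)² = 0.157159.
λ_+ = σ² (1 + √c)² = 4 · (1 + 0.801784)² = 4 · (1.801784)² = 12.985698.

Rounded to 4 decimal places: λ_− ≈ 0.1572, λ_+ ≈ 12.9857.


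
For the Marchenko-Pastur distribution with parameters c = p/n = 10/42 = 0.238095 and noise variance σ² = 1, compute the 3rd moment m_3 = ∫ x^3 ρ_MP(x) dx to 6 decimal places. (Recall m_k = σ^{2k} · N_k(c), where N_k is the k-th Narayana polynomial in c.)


E[X³] = σ⁶ (1 + 3c + c²) (third MP moment). With σ² = 1 (so σ⁶ = 1) and c = 10/42 = 0.238095: E[X³] = 1 · (1 + 3·0.238095 + (0.238095)²) = 1 · 1.770975.

So E[X^3] = 1.770975.


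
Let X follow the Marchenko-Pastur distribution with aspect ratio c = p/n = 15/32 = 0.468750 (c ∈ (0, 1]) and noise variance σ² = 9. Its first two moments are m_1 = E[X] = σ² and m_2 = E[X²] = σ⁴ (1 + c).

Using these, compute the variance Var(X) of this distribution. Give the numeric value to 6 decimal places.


m_1 = E[X] = σ² = 9, so m_1² = 81.
m_2 = E[X²] = σ⁴ (1 + c) = 81 · (1 + 0.468750) = 81 · 1.468750 = 118.968750.
(Note m_2 − m_1² simplifies to c · σ⁴ = 0.468750 · 81.)

Var(X) = m_2 − m_1² = 118.968750 − 81 = 37.968750.


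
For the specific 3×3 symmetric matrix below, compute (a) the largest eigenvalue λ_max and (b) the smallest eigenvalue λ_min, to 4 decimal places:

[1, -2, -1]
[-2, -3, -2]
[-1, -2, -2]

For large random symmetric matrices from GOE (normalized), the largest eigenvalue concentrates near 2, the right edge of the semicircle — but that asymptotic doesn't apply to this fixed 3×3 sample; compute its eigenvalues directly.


Since M is real symmetric, all three eigenvalues are real; they are the roots of det(λI − M) = λ³ − (tr M) λ² + s λ − det M, where s is the sum of the principal 2×2 minors.
tr M = 1 + (-3) + (-2) = -4.
s = (1·(-3) − (-2)²) + (1·(-2) − (-1)²) + ((-3)·(-2) − (-2)²) = -7 + (-3) + 2 = -8.
det M (expand along row 1) = 1·2 − (-2)·2 + (-1)·1 = 5.
Characteristic polynomial: λ³ + 4λ² − 8λ − 5 = 0.
Substitute λ = y + (tr M)/3 = y − 1.333333 to remove the quadratic term: y³ + p·y + q = 0 with p = s − (tr M)²/3 = -13.333333 and q = −2(tr M)³/27 + (tr M)·s/3 − det M = 10.407407.
Three real roots ⇒ use the trigonometric (Viète) form: r = 2√(−p/3) = 4.216370, φ = arccos(3q/(p·r)) = arccos(-0.555375) = 2.159610 rad.
y_k = r·cos(φ/3 − 2πk/3) for k = 0, 1, 2 gives y = 3.170253, 0.822249, -3.992502.
λ_k = y_k − 1.333333 gives λ = 1.8369, -0.5111, -5.3258 (check: the sum is -4.0000 = tr M).

Hence λ_max = 1.8369 and λ_min = -5.3258.


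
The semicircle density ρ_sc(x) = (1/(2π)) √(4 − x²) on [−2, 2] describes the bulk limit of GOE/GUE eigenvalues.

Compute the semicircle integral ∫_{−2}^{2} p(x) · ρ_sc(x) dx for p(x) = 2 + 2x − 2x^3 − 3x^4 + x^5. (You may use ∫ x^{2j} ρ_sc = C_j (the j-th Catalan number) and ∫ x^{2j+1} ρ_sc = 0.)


Write p(x) = Σ a_i x^i, split into monomials and integrate each against ρ_sc separately.
Using ∫ x^{2j} ρ_sc = C_j = (1/(j+1)) C(2j, j) (Catalan numbers) and ∫ x^{2j+1} ρ_sc = 0 (odd monomials vanish by symmetry):
  i = 0 (even): a_0 · C_{0} = 2 · 1 = 2
  i = 1 (odd): ∫ x^1 ρ_sc = 0 (vanishes)
  i = 3 (odd): ∫ x^3 ρ_sc = 0 (vanishes)
  i = 4 (even): a_4 · C_{2} = -3 · 2 = -6
  i = 5 (odd): ∫ x^5 ρ_sc = 0 (vanishes)

Summing the contributions: ∫_{−2}^{2} p(x) ρ_sc(x) dx = 2 + (-6) = -4.


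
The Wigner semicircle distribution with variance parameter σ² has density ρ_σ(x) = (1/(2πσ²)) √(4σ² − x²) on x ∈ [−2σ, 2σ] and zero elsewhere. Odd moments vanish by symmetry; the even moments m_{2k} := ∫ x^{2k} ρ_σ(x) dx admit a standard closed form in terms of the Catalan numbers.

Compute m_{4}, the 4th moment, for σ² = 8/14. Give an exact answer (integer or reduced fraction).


By the scaled semicircle moment identity, m_{2k} = σ^{2k} · C_k with k = 2.
C_2 = (1/(k+1)) · C(2k, k) = (1/3) · C(4, 2) = (1/3) · 6 = 2.
σ^{2k} = (σ²)^k = (8/14)^2 = 16/49.

Therefore m_{4} = σ^{4} · C_2 = (16/49) · 2 = 32/49.


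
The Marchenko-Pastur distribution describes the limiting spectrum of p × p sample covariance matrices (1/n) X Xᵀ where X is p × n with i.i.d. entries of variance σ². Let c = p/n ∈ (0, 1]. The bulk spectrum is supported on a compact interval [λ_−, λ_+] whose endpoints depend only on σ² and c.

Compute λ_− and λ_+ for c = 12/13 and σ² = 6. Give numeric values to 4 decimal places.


c = 12/13 = 0.923077; √c = 0.960769.
λ_− = σ² (1 − √c)² = 6 · (1 − 0.960769)² = 6 · (0.039231)² = 0.009234.
λ_+ = σ² (1 + √c)² = 6 · (1 + 0.960769)² = 6 · (1.960769)² = 23.067689.

Rounded to 4 decimal places: λ_− ≈ 0.0092, λ_+ ≈ 23.0677.


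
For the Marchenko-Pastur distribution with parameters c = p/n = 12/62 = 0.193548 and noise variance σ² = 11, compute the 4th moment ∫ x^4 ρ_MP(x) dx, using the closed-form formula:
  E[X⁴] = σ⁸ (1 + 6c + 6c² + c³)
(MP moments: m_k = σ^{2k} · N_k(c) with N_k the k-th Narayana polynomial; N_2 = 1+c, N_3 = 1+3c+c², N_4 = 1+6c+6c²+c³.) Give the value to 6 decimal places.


E[X⁴] = σ⁸ (1 + 6c + 6c² + c³) (fourth MP moment). With σ² = 11 (so σ⁸ = 14641) and c = 12/62 = 0.193548: E[X⁴] = 14641 · (1 + 6·0.193548 + 6·(0.193548)² + (0.193548)³) = 14641 · 2.393307.

So E[X^4] = 35040.403444.


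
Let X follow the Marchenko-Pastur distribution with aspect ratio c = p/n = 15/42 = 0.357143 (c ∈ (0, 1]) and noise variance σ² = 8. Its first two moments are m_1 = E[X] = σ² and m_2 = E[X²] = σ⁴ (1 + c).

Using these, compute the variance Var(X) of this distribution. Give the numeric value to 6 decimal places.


m_1 = E[X] = σ² = 8, so m_1² = 64.
m_2 = E[X²] = σ⁴ (1 + c) = 64 · (1 + 0.357143) = 64 · 1.357143 = 86.857143.
(Note m_2 − m_1² simplifies to c · σ⁴ = 0.357143 · 64.)

Var(X) = m_2 − m_1² = 86.857143 − 64 = 22.857143.


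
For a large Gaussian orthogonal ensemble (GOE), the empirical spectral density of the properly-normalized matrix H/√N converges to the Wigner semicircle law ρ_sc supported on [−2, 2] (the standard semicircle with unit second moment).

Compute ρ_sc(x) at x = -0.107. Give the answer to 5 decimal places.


ρ_sc(x) = (1/(2π)) √(4 − x²). With x = -0.107:
  4 − x² = 4 − (-0.107)² = 4 − 0.011449 = 3.988551.
  √(4 − x²) = 1.997136.
  1/(2π) = 0.159155.
  ρ_sc(-0.107) = 0.159155 · 1.997136 = 0.317854.

Rounded to 5 decimal places: ρ_sc(-0.107) ≈ 0.31785.


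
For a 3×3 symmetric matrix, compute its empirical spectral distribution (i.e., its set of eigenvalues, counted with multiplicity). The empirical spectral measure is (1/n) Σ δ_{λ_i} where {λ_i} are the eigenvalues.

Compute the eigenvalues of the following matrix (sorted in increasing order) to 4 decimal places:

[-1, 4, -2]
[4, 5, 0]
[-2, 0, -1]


Since M is real symmetric, all three eigenvalues are real; they are the roots of det(λI − M) = λ³ − (tr M) λ² + s λ − det M, where s is the sum of the principal 2×2 minors.
tr M = -1 + 5 + (-1) = 3.
s = ((-1)·5 − 4²) + ((-1)·(-1) − (-2)²) + (5·(-1) − 0²) = -21 + (-3) + (-5) = -29.
det M (expand along row 1) = (-1)·(-5) − 4·(-4) + (-2)·10 = 1.
Characteristic polynomial: λ³ − 3λ² − 29λ − 1 = 0.
Substitute λ = y + (tr M)/3 = y + 1.000000 to remove the quadratic term: y³ + p·y + q = 0 with p = s − (tr M)²/3 = -32.000000 and q = −2(tr M)³/27 + (tr M)·s/3 − det M = -32.000000.
Three real roots ⇒ use the trigonometric (Viète) form: r = 2√(−p/3) = 6.531973, φ = arccos(3q/(p·r)) = arccos(0.459279) = 1.093613 rad.
y_k = r·cos(φ/3 − 2πk/3) for k = 0, 1, 2 gives y = 6.102748, -1.034608, -5.068140.
λ_k = y_k + 1.000000 gives λ = 7.1027, -0.0346, -4.0681 (check: the sum is 3.0000 = tr M).

Eigenvalues sorted in increasing order: [-4.0681, -0.0346, 7.1027].


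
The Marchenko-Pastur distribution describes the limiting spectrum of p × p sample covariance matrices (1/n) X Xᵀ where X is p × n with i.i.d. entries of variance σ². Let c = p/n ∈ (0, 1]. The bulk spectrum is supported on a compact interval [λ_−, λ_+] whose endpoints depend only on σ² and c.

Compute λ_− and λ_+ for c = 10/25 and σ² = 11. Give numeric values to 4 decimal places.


c = 10/25 = 0.400000; √c = 0.632456.
λ_− = σ² (1 − √c)² = 11 · (1 − 0.632456)² = 11 · (0.367544)² = 1.485978.
λ_+ = σ² (1 + √c)² = 11 · (1 + 0.632456)² = 11 · (1.632456)² = 29.314022.

Rounded to 4 decimal places: λ_− ≈ 1.4860, λ_+ ≈ 29.3140.


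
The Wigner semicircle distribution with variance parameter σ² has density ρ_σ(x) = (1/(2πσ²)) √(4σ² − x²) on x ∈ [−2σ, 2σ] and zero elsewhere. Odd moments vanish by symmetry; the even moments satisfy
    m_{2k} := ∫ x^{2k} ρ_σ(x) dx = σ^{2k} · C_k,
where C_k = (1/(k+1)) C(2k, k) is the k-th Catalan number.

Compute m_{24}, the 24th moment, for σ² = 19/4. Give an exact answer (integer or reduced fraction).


By the scaled semicircle moment identity, m_{2k} = σ^{2k} · C_k with k = 12.
C_12 = (1/(k+1)) · C(2k, k) = (1/13) · C(24, 12) = (1/13) · 2704156 = 208012.
σ^{2k} = (σ²)^k = (19/4)^12 = 2213314919066161/16777216.

Therefore m_{24} = σ^{24} · C_12 = (2213314919066161/16777216) · 208012 = 115099015736197570483/4194304.


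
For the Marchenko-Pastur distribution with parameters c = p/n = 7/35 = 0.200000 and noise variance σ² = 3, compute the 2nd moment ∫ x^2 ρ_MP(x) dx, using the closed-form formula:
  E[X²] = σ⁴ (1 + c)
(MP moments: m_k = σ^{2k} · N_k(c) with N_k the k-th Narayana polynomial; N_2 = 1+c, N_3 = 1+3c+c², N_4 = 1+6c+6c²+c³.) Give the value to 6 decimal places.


E[X²] = σ⁴ (1 + c) (second MP moment). With σ² = 3 (so σ⁴ = 9) and c = 7/35 = 0.200000: E[X²] = 9 · (1 + 0.200000) = 9 · 1.200000.

So E[X^2] = 10.800000.


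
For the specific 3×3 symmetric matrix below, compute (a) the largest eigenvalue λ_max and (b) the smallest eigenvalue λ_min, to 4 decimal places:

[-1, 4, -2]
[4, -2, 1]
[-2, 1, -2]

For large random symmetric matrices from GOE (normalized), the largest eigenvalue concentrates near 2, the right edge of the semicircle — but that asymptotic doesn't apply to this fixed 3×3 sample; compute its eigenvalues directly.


Since M is real symmetric, all three eigenvalues are real; they are the roots of det(λI − M) = λ³ − (tr M) λ² + s λ − det M, where s is the sum of the principal 2×2 minors.
tr M = -1 + (-2) + (-2) = -5.
s = ((-1)·(-2) − 4²) + ((-1)·(-2) − (-2)²) + ((-2)·(-2) − 1²) = -14 + (-2) + 3 = -13.
det M (expand along row 1) = (-1)·3 − 4·(-6) + (-2)·0 = 21.
Characteristic polynomial: λ³ + 5λ² − 13λ − 21 = 0.
Substitute λ = y + (tr M)/3 = y − 1.666667 to remove the quadratic term: y³ + p·y + q = 0 with p = s − (tr M)²/3 = -21.333333 and q = −2(tr M)³/27 + (tr M)·s/3 − det M = 9.925926.
Three real roots ⇒ use the trigonometric (Viète) form: r = 2√(−p/3) = 5.333333, φ = arccos(3q/(p·r)) = arccos(-0.261719) = 1.835599 rad.
y_k = r·cos(φ/3 − 2πk/3) for k = 0, 1, 2 gives y = 4.365746, 0.470149, -4.835895.
λ_k = y_k − 1.666667 gives λ = 2.6991, -1.1965, -6.5026 (check: the sum is -5.0000 = tr M).

Hence λ_max = 2.6991 and λ_min = -6.5026.


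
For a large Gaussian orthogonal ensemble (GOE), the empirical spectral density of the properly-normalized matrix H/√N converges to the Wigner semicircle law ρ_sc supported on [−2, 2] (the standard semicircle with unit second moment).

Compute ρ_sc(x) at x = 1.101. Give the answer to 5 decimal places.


ρ_sc(x) = (1/(2π)) √(4 − x²). With x = 1.101:
  4 − x² = 4 − (1.101)² = 4 − 1.212201 = 2.787799.
  √(4 − x²) = 1.669670.
  1/(2π) = 0.159155.
  ρ_sc(1.101) = 0.159155 · 1.669670 = 0.265736.

Rounded to 5 decimal places: ρ_sc(1.101) ≈ 0.26574.


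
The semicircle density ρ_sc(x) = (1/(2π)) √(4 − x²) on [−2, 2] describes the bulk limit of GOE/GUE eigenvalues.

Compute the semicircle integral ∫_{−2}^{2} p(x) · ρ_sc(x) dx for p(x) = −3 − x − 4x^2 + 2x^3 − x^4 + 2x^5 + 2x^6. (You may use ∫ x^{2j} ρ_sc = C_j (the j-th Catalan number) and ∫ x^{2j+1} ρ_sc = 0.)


Write p(x) = Σ a_i x^i, split into monomials and integrate each against ρ_sc separately.
Using ∫ x^{2j} ρ_sc = C_j = (1/(j+1)) C(2j, j) (Catalan numbers) and ∫ x^{2j+1} ρ_sc = 0 (odd monomials vanish by symmetry):
  i = 0 (even): a_0 · C_{0} = -3 · 1 = -3
  i = 1 (odd): ∫ x^1 ρ_sc = 0 (vanishes)
  i = 2 (even): a_2 · C_{1} = -4 · 1 = -4
  i = 3 (odd): ∫ x^3 ρ_sc = 0 (vanishes)
  i = 4 (even): a_4 · C_{2} = -1 · 2 = -2
  i = 5 (odd): ∫ x^5 ρ_sc = 0 (vanishes)
  i = 6 (even): a_6 · C_{3} = 2 · 5 = 10

Summing the contributions: ∫_{−2}^{2} p(x) ρ_sc(x) dx = (-3) + (-4) + (-2) + 10 = 1.


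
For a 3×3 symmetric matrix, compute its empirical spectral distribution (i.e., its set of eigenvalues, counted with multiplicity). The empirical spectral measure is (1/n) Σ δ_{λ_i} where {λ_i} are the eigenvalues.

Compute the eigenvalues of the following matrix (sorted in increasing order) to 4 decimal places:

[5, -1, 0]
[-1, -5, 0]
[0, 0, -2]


Since M is real symmetric, all three eigenvalues are real; they are the roots of det(λI − M) = λ³ − (tr M) λ² + s λ − det M, where s is the sum of the principal 2×2 minors.
tr M = 5 + (-5) + (-2) = -2.
s = (5·(-5) − (-1)²) + (5·(-2) − 0²) + ((-5)·(-2) − 0²) = -26 + (-10) + 10 = -26.
det M (expand along row 1) = 5·10 − (-1)·2 + 0·0 = 52.
Characteristic polynomial: λ³ + 2λ² − 26λ − 52 = 0.
Substitute λ = y + (tr M)/3 = y − 0.666667 to remove the quadratic term: y³ + p·y + q = 0 with p = s − (tr M)²/3 = -27.333333 and q = −2(tr M)³/27 + (tr M)·s/3 − det M = -34.074074.
Three real roots ⇒ use the trigonometric (Viète) form: r = 2√(−p/3) = 6.036923, φ = arccos(3q/(p·r)) = arccos(0.619494) = 0.902698 rad.
y_k = r·cos(φ/3 − 2πk/3) for k = 0, 1, 2 gives y = 5.765686, -1.333333, -4.432353.
λ_k = y_k − 0.666667 gives λ = 5.0990, -2.0000, -5.0990 (check: the sum is -2.0000 = tr M).

Eigenvalues sorted in increasing order: [-5.0990, -2.0000, 5.0990].


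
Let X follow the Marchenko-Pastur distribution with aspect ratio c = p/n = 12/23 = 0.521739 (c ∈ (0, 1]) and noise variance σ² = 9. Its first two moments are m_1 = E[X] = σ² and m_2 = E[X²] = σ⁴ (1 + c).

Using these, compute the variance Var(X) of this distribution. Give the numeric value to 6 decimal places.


m_1 = E[X] = σ² = 9, so m_1² = 81.
m_2 = E[X²] = σ⁴ (1 + c) = 81 · (1 + 0.521739) = 81 · 1.521739 = 123.260870.
(Note m_2 − m_1² simplifies to c · σ⁴ = 0.521739 · 81.)

Var(X) = m_2 − m_1² = 123.260870 − 81 = 42.260870.


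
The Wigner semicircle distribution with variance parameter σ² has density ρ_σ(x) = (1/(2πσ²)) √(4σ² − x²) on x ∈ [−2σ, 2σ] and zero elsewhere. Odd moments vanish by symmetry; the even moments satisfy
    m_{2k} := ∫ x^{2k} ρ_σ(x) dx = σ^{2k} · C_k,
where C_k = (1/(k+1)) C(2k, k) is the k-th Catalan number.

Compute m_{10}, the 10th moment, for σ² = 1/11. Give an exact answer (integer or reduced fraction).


By the scaled semicircle moment identity, m_{2k} = σ^{2k} · C_k with k = 5.
C_5 = (1/(k+1)) · C(2k, k) = (1/6) · C(10, 5) = (1/6) · 252 = 42.
σ^{2k} = (σ²)^k = (1/11)^5 = 1/161051.

Therefore m_{10} = σ^{10} · C_5 = (1/161051) · 42 = 42/161051.


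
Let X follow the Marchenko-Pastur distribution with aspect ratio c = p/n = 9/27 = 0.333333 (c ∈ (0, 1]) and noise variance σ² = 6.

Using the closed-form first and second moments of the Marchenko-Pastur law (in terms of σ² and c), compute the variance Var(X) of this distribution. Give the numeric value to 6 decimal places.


Recall the MP moments m_1 = E[X] = σ² and m_2 = E[X²] = σ⁴ (1 + c).
m_1 = E[X] = σ² = 6, so m_1² = 36.
m_2 = E[X²] = σ⁴ (1 + c) = 36 · (1 + 0.333333) = 36 · 1.333333 = 48.000000.
(Note m_2 − m_1² simplifies to c · σ⁴ = 0.333333 · 36.)

Var(X) = m_2 − m_1² = 48.000000 − 36 = 12.000000.


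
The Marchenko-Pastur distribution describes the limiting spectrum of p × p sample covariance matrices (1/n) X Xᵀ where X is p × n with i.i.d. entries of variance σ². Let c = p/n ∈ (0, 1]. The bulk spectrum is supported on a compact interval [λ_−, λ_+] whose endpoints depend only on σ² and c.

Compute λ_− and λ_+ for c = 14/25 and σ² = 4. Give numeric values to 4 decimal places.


c = 14/25 = 0.560000; √c = 0.748331.
λ_− = σ² (1 − √c)² = 4 · (1 − 0.748331)² = 4 · (0.251669)² = 0.253348.
λ_+ = σ² (1 + √c)² = 4 · (1 + 0.748331)² = 4 · (1.748331)² = 12.226652.

Rounded to 4 decimal places: λ_− ≈ 0.2533, λ_+ ≈ 12.2267.


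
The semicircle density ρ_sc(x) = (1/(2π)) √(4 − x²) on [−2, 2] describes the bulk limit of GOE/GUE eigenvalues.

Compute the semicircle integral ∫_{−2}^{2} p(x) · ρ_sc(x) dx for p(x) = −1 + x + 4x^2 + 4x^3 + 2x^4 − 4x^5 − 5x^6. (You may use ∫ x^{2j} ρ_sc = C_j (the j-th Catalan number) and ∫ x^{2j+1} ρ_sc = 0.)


Write p(x) = Σ a_i x^i, split into monomials and integrate each against ρ_sc separately.
Using ∫ x^{2j} ρ_sc = C_j = (1/(j+1)) C(2j, j) (Catalan numbers) and ∫ x^{2j+1} ρ_sc = 0 (odd monomials vanish by symmetry):
  i = 0 (even): a_0 · C_{0} = -1 · 1 = -1
  i = 1 (odd): ∫ x^1 ρ_sc = 0 (vanishes)
  i = 2 (even): a_2 · C_{1} = 4 · 1 = 4
  i = 3 (odd): ∫ x^3 ρ_sc = 0 (vanishes)
  i = 4 (even): a_4 · C_{2} = 2 · 2 = 4
  i = 5 (odd): ∫ x^5 ρ_sc = 0 (vanishes)
  i = 6 (even): a_6 · C_{3} = -5 · 5 = -25

Summing the contributions: ∫_{−2}^{2} p(x) ρ_sc(x) dx = (-1) + 4 + 4 + (-25) = -18.


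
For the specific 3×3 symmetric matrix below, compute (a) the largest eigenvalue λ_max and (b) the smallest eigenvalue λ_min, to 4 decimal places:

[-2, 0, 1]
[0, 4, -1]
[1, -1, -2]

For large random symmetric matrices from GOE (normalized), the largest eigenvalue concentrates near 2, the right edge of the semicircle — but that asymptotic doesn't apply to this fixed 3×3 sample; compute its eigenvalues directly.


Since M is real symmetric, all three eigenvalues are real; they are the roots of det(λI − M) = λ³ − (tr M) λ² + s λ − det M, where s is the sum of the principal 2×2 minors.
tr M = -2 + 4 + (-2) = 0.
s = ((-2)·4 − 0²) + ((-2)·(-2) − 1²) + (4·(-2) − (-1)²) = -8 + 3 + (-9) = -14.
det M (expand along row 1) = (-2)·(-9) − 0·1 + 1·(-4) = 14.
Characteristic polynomial: λ³ − 14λ − 14 = 0.
Substitute λ = y + (tr M)/3 = y + 0.000000 to remove the quadratic term: y³ + p·y + q = 0 with p = s − (tr M)²/3 = -14.000000 and q = −2(tr M)³/27 + (tr M)·s/3 − det M = -14.000000.
Three real roots ⇒ use the trigonometric (Viète) form: r = 2√(−p/3) = 4.320494, φ = arccos(3q/(p·r)) = arccos(0.694365) = 0.803259 rad.
y_k = r·cos(φ/3 − 2πk/3) for k = 0, 1, 2 gives y = 4.166545, -1.093360, -3.073185.
λ_k = y_k + 0.000000 gives λ = 4.1665, -1.0934, -3.0732 (check: the sum is 0.0000 = tr M).

Hence λ_max = 4.1665 and λ_min = -3.0732.


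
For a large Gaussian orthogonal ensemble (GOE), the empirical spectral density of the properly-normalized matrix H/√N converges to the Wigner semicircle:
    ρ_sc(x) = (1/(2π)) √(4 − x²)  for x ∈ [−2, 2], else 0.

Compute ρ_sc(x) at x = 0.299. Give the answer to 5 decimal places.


ρ_sc(x) = (1/(2π)) √(4 − x²). With x = 0.299:
  4 − x² = 4 − (0.299)² = 4 − 0.089401 = 3.910599.
  √(4 − x²) = 1.977523.
  1/(2π) = 0.159155.
  ρ_sc(0.299) = 0.159155 · 1.977523 = 0.314733.

Rounded to 5 decimal places: ρ_sc(0.299) ≈ 0.31473.


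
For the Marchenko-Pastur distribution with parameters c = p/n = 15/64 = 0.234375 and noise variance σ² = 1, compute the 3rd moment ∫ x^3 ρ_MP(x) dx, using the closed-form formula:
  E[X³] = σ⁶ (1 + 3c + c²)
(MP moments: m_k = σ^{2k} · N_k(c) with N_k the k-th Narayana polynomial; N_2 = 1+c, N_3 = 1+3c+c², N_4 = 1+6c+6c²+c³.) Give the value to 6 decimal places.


E[X³] = σ⁶ (1 + 3c + c²) (third MP moment). With σ² = 1 (so σ⁶ = 1) and c = 15/64 = 0.234375: E[X³] = 1 · (1 + 3·0.234375 + (0.234375)²) = 1 · 1.758057.

So E[X^3] = 1.758057.
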